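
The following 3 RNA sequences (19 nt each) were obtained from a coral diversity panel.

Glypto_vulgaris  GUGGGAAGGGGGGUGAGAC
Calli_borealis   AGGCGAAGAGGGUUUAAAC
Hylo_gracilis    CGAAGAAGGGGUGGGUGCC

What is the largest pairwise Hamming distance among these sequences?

Pairwise Hamming distances:
  Glypto_vulgaris vs Calli_borealis: 7
  Glypto_vulgaris vs Hylo_gracilis: 8
  Calli_borealis vs Hylo_gracilis: 11
The largest is 11, between Calli_borealis and Hylo_gracilis.

11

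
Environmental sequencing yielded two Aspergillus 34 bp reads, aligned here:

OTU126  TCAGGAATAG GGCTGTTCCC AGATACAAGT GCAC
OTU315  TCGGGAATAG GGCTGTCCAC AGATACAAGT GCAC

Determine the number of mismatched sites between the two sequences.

Mismatches occur at site 3 (A↔G), site 17 (T↔C), site 19 (C↔A).
That gives 3 mismatches out of 34 aligned sites, so the Hamming distance is 3.

3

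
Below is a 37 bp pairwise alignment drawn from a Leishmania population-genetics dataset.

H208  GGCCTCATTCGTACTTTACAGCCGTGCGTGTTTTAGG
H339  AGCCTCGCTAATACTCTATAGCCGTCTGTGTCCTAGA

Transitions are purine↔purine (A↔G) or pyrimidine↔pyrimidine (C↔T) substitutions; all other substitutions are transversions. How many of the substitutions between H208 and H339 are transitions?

10

The sequences differ at positions 1 (G/A, transition), 7 (A/G, transition), 8 (T/C, transition), 10 (C/A, transversion), 11 (G/A, transition), 16 (T/C, transition), 19 (C/T, transition), 26 (G/C, transversion), 27 (C/T, transition), 32 (T/C, transition), 33 (T/C, transition), 37 (G/A, transition).
Of the 12 differences, 10 transitions and 2 transversions, so the answer is 10.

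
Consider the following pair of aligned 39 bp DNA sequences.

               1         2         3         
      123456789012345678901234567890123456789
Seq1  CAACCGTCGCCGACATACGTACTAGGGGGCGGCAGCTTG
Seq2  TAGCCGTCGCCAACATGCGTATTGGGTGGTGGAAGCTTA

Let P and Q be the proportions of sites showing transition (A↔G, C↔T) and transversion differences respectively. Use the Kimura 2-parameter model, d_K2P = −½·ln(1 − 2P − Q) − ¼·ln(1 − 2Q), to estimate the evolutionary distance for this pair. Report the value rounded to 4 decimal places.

0.3366

The sequences differ at positions 1 (C/T, transition), 3 (A/G, transition), 12 (G/A, transition), 17 (A/G, transition), 22 (C/T, transition), 24 (A/G, transition), 27 (G/T, transversion), 30 (C/T, transition), 33 (C/A, transversion), 39 (G/A, transition).
Of the 10 differences, 8 transitions and 2 transversions over 39 sites: P = 8/39 = 0.205128, Q = 2/39 = 0.051282.
d = −0.5·ln(0.538462) − 0.25·ln(0.897436) = −0.5·(-0.619038) − 0.25·(-0.108213) = 0.3366.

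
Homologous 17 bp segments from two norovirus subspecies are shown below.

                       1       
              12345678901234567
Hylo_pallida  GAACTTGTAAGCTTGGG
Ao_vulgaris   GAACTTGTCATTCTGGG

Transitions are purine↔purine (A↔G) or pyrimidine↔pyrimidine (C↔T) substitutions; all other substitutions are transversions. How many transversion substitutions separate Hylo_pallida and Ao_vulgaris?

2

The sequences differ at positions 9 (A/C, transversion), 11 (G/T, transversion), 12 (C/T, transition), 13 (T/C, transition).
Of the 4 differences, 2 transitions and 2 transversions, so the answer is 2.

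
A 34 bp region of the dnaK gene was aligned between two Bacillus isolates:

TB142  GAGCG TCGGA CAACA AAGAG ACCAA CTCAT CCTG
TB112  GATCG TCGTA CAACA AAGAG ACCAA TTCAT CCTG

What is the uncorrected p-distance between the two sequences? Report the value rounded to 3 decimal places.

0.088

Mismatches occur at site 3 (G→T), site 9 (G→T), site 26 (C→T).
There are 3 differences over 34 sites, so p = 3/34 = 0.088.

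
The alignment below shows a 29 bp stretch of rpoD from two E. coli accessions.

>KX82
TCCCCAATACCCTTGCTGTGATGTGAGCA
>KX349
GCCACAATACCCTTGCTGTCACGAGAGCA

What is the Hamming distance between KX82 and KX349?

The sequences differ at positions 1 (T/G), 4 (C/A), 20 (G/C), 22 (T/C), 24 (T/A).
That gives 5 mismatches out of 29 aligned sites, so the Hamming distance is 5.

5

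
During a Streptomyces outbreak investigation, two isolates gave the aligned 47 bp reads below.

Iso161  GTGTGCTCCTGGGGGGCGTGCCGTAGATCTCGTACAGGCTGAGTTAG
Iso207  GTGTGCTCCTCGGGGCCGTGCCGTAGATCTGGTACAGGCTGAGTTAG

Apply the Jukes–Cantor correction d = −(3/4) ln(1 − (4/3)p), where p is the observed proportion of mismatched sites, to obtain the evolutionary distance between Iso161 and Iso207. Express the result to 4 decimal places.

Mismatches occur at site 11 (G→C), site 16 (G→C), site 31 (C→G).
p = 3/47 = 0.063830.
d = −0.75 · ln(1 − (4/3)·0.063830) = −0.75 · ln(0.914893) = −0.75 · (-0.088948) = 0.0667.

0.0667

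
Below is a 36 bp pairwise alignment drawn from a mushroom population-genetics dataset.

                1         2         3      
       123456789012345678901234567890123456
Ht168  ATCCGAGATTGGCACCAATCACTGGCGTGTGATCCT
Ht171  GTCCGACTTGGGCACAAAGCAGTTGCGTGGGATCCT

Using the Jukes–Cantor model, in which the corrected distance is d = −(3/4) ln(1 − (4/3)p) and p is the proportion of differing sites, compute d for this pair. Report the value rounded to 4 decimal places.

0.3041

Differing sites — 1:A/G; 7:G/C; 8:A/T; 10:T/G; 16:C/A; 19:T/G; 22:C/G; 24:G/T; 30:T/G.
p = 9/36 = 0.250000.
d = −0.75 · ln(1 − (4/3)·0.250000) = −0.75 · ln(0.666667) = −0.75 · (-0.405465) = 0.3041.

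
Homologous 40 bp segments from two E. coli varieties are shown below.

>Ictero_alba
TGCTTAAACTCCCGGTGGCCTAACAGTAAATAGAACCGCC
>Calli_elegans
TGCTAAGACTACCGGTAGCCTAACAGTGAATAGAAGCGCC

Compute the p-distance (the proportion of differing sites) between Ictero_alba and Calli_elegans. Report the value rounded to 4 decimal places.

0.1500

Mismatches occur at site 5 (T/A), site 7 (A/G), site 11 (C/A), site 17 (G/A), site 28 (A/G), site 36 (C/G).
There are 6 differences over 40 sites, so p = 6/40 = 0.1500.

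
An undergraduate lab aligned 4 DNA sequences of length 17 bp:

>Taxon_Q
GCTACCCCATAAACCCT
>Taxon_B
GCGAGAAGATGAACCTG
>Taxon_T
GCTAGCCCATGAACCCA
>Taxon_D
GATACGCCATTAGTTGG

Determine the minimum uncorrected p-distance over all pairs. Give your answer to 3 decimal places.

0.176

Pairwise Hamming distances:
  Taxon_Q vs Taxon_B: 8
  Taxon_Q vs Taxon_T: 3
  Taxon_Q vs Taxon_D: 8
  Taxon_B vs Taxon_T: 6
  Taxon_B vs Taxon_D: 11
  Taxon_T vs Taxon_D: 9
The smallest is 3 mismatches, between Taxon_Q and Taxon_T; p = 3/17 = 0.176.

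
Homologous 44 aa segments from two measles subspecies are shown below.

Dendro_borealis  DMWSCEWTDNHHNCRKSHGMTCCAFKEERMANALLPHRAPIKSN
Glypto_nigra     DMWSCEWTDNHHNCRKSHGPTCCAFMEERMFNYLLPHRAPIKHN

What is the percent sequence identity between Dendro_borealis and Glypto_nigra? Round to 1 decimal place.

88.6%

Differing sites — 20:M/P; 26:K/M; 31:A/F; 33:A/Y; 43:S/H.
39 of the 44 sites match, so the percent identity is 39/44 × 100 = 88.6%.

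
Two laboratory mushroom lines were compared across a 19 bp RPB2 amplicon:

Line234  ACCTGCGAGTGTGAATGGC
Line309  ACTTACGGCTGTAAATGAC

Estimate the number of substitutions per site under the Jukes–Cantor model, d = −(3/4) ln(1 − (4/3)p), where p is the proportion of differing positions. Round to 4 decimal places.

Differing sites — 3:C/T; 5:G/A; 8:A/G; 9:G/C; 13:G/A; 18:G/A.
p = 6/19 = 0.315789.
d = −0.75 · ln(1 − (4/3)·0.315789) = −0.75 · ln(0.578948) = −0.75 · (-0.546543) = 0.4099.

0.4099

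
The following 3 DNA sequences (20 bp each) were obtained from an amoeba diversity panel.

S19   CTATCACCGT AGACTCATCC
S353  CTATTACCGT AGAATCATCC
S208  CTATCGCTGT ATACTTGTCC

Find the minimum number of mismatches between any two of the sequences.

2

Pairwise Hamming distances:
  S19 vs S353: 2
  S19 vs S208: 5
  S353 vs S208: 7
The smallest is 2, between S19 and S353.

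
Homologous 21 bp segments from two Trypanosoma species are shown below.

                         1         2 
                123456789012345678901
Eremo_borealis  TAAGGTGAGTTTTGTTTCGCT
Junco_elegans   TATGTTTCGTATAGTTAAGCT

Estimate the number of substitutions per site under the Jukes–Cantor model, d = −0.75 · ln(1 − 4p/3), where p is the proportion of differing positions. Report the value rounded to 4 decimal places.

0.5319

The sequences differ at positions 3 (A/T), 5 (G/T), 7 (G/T), 8 (A/C), 11 (T/A), 13 (T/A), 17 (T/A), 18 (C/A).
p = 8/21 = 0.380952.
d = −0.75 · ln(1 − (4/3)·0.380952) = −0.75 · ln(0.492064) = −0.75 · (-0.709146) = 0.5319.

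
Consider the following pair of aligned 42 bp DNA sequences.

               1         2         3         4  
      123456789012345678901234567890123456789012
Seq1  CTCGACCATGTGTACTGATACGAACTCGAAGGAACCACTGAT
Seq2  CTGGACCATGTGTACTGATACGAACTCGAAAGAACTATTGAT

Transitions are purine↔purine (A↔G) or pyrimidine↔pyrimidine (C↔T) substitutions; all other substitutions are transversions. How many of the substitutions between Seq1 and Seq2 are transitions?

The sequences differ at positions 3 (C/G, transversion), 31 (G/A, transition), 36 (C/T, transition), 38 (C/T, transition).
Of the 4 differences, 3 transitions and 1 transversion, so the answer is 3.

3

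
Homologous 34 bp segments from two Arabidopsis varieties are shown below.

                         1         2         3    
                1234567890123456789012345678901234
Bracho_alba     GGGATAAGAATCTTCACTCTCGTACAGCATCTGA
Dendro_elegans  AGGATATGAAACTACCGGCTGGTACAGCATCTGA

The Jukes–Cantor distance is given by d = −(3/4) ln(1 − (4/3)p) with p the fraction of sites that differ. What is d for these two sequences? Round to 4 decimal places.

0.2824

Differing sites — 1:G/A; 7:A/T; 11:T/A; 14:T/A; 16:A/C; 17:C/G; 18:T/G; 21:C/G.
p = 8/34 = 0.235294.
d = −0.75 · ln(1 − (4/3)·0.235294) = −0.75 · ln(0.686275) = −0.75 · (-0.376477) = 0.2824.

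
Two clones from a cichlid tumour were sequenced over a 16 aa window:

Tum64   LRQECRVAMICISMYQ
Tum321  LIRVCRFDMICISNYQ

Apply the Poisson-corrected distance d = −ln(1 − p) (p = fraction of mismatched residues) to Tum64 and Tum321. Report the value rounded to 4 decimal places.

0.4700

The sequences differ at positions 2 (R/I), 3 (Q/R), 4 (E/V), 7 (V/F), 8 (A/D), 14 (M/N).
p = 6/16 = 0.375000.
d = −ln(1 − 0.375000) = −ln(0.625000) = 0.4700.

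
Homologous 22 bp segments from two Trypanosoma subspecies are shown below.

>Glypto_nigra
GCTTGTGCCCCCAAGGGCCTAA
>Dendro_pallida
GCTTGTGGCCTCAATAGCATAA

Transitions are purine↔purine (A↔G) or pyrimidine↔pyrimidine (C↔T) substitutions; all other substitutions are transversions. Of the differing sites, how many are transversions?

3

The sequences differ at positions 8 (C/G, transversion), 11 (C/T, transition), 15 (G/T, transversion), 16 (G/A, transition), 19 (C/A, transversion).
Of the 5 differences, 2 transitions and 3 transversions, so the answer is 3.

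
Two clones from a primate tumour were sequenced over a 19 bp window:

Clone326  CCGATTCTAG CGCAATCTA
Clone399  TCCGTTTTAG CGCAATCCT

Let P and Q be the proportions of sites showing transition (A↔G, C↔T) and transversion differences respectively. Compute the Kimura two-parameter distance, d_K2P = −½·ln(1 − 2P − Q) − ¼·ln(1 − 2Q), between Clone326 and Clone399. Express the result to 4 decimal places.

0.4327

Mismatches occur at site 1 (C↔T, transition), site 3 (G↔C, transversion), site 4 (A↔G, transition), site 7 (C↔T, transition), site 18 (T↔C, transition), site 19 (A↔T, transversion).
Of the 6 differences, 4 transitions and 2 transversions over 19 sites: P = 4/19 = 0.210526, Q = 2/19 = 0.105263.
d = −0.5·ln(0.473685) − 0.25·ln(0.789474) = −0.5·(-0.747213) − 0.25·(-0.236388) = 0.4327.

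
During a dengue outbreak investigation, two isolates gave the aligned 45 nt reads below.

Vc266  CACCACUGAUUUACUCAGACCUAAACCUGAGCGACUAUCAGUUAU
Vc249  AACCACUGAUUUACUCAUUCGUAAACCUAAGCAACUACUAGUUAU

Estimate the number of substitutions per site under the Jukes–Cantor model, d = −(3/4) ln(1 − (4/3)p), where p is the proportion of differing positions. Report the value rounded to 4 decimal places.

Differing sites — 1:C/A; 18:G/U; 19:A/U; 21:C/G; 29:G/A; 33:G/A; 38:U/C; 39:C/U.
p = 8/45 = 0.177778.
d = −0.75 · ln(1 − (4/3)·0.177778) = −0.75 · ln(0.762963) = −0.75 · (-0.270546) = 0.2029.

0.2029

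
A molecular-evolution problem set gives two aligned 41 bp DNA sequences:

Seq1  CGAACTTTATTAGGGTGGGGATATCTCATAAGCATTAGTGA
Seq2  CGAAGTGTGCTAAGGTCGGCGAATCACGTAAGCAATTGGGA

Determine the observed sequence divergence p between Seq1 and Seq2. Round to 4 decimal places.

Differing sites — 5:C/G; 7:T/G; 9:A/G; 10:T/C; 13:G/A; 17:G/C; 20:G/C; 21:A/G; 22:T/A; 26:T/A; 28:A/G; 35:T/A; 37:A/T; 39:T/G.
There are 14 differences over 41 sites, so p = 14/41 = 0.3415.

0.3415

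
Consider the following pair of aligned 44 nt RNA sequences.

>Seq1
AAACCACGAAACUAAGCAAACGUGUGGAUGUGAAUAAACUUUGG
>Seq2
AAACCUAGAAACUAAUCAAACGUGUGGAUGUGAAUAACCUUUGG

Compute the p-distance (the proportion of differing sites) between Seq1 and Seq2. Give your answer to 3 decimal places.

The sequences differ at positions 6 (A/U), 7 (C/A), 16 (G/U), 38 (A/C).
There are 4 differences over 44 sites, so p = 4/44 = 0.091.

0.091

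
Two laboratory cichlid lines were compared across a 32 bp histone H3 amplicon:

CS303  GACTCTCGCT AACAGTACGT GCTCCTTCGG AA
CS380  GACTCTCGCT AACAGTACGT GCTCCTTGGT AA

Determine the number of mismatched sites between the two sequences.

Differing sites — 28:C/G; 30:G/T.
That gives 2 mismatches out of 32 aligned sites, so the Hamming distance is 2.

2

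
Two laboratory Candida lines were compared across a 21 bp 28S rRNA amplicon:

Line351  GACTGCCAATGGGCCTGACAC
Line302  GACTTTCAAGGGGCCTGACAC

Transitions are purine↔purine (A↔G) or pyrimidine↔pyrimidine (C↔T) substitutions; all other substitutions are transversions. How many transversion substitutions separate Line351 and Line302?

2

Differing sites — 5:G/T (Tv); 6:C/T (Ti); 10:T/G (Tv).
Of the 3 differences, 1 transition and 2 transversions, so the answer is 2.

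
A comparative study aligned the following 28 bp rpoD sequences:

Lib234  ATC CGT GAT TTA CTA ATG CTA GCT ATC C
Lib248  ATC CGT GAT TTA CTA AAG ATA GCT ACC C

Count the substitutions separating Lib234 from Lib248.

3

Mismatches occur at site 17 (T↔A), site 19 (C↔A), site 26 (T↔C).
That gives 3 mismatches out of 28 aligned sites, so the Hamming distance is 3.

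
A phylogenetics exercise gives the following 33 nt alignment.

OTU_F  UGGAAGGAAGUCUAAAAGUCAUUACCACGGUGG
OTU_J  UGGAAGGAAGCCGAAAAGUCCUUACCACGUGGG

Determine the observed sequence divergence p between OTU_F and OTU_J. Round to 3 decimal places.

Mismatches occur at site 11 (U/C), site 13 (U/G), site 21 (A/C), site 30 (G/U), site 31 (U/G).
There are 5 differences over 33 sites, so p = 5/33 = 0.152.

0.152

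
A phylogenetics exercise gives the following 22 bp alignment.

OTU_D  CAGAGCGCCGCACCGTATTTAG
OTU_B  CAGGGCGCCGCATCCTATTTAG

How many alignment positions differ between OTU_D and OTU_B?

Differing sites — 4:A/G; 13:C/T; 15:G/C.
That gives 3 mismatches out of 22 aligned sites, so the Hamming distance is 3.

3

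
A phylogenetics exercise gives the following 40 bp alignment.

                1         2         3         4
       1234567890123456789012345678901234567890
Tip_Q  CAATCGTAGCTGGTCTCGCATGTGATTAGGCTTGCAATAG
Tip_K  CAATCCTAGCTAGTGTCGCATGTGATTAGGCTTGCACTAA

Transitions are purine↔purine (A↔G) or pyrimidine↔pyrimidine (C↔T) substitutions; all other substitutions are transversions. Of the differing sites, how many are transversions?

3

Differing sites — 6:G/C (Tv); 12:G/A (Ti); 15:C/G (Tv); 37:A/C (Tv); 40:G/A (Ti).
Of the 5 differences, 2 transitions and 3 transversions, so the answer is 3.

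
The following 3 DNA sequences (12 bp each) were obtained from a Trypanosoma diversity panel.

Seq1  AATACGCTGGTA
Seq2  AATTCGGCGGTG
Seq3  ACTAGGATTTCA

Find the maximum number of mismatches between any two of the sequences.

9

Pairwise Hamming distances:
  Seq1 vs Seq2: 4
  Seq1 vs Seq3: 6
  Seq2 vs Seq3: 9
The largest is 9, between Seq2 and Seq3.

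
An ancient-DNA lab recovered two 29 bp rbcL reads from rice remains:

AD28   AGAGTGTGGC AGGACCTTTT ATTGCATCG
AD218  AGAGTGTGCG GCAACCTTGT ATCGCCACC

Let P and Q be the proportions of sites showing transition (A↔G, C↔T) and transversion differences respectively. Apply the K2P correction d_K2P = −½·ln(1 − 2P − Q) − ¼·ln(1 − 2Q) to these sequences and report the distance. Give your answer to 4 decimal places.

Differing sites — 9:G/C (Tv); 10:C/G (Tv); 11:A/G (Ti); 12:G/C (Tv); 13:G/A (Ti); 19:T/G (Tv); 23:T/C (Ti); 26:A/C (Tv); 27:T/A (Tv); 29:G/C (Tv).
Of the 10 differences, 3 transitions and 7 transversions over 29 sites: P = 3/29 = 0.103448, Q = 7/29 = 0.241379.
d = −0.5·ln(0.551725) − 0.25·ln(0.517242) = −0.5·(-0.594706) − 0.25·(-0.659244) = 0.4622.

0.4622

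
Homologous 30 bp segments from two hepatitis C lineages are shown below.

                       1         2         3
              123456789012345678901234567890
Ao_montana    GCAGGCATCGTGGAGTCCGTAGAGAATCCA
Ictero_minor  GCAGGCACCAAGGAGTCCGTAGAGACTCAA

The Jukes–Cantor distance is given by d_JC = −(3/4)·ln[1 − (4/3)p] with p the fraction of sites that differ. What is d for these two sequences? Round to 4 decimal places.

The sequences differ at positions 8 (T/C), 10 (G/A), 11 (T/A), 26 (A/C), 29 (C/A).
p = 5/30 = 0.166667.
d = −0.75 · ln(1 − (4/3)·0.166667) = −0.75 · ln(0.777777) = −0.75 · (-0.251315) = 0.1885.

0.1885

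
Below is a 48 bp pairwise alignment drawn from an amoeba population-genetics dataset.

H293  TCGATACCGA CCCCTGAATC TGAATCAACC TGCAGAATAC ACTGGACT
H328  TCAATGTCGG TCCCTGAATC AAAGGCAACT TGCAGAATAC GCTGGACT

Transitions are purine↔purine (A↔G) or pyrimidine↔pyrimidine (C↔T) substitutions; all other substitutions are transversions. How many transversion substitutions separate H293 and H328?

Mismatches occur at site 3 (G↔A, transition), site 6 (A↔G, transition), site 7 (C↔T, transition), site 10 (A↔G, transition), site 11 (C↔T, transition), site 21 (T↔A, transversion), site 22 (G↔A, transition), site 24 (A↔G, transition), site 25 (T↔G, transversion), site 30 (C↔T, transition), site 41 (A↔G, transition).
Of the 11 differences, 9 transitions and 2 transversions, so the answer is 2.

2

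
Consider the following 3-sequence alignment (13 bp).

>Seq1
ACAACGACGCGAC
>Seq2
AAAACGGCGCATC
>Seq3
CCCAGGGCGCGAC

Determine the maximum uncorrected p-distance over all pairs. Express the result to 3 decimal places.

0.462

Pairwise Hamming distances:
  Seq1 vs Seq2: 4
  Seq1 vs Seq3: 4
  Seq2 vs Seq3: 6
The largest is 6 mismatches, between Seq2 and Seq3; p = 6/13 = 0.462.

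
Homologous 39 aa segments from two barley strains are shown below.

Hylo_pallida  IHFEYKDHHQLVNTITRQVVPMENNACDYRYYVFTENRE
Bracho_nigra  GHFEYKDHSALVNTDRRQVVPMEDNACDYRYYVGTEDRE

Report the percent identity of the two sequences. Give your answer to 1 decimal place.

79.5%

Differing sites — 1:I/G; 9:H/S; 10:Q/A; 15:I/D; 16:T/R; 24:N/D; 34:F/G; 37:N/D.
31 of the 39 sites match, so the percent identity is 31/39 × 100 = 79.5%.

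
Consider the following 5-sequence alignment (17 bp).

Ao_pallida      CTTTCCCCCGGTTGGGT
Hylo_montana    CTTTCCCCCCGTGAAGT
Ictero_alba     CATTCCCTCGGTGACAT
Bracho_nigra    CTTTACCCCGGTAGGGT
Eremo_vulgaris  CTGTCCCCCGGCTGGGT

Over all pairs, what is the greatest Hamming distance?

8

Pairwise Hamming distances:
  Ao_pallida vs Hylo_montana: 4
  Ao_pallida vs Ictero_alba: 6
  Ao_pallida vs Bracho_nigra: 2
  Ao_pallida vs Eremo_vulgaris: 2
  Hylo_montana vs Ictero_alba: 5
  Hylo_montana vs Bracho_nigra: 5
  Hylo_montana vs Eremo_vulgaris: 6
  Ictero_alba vs Bracho_nigra: 7
  Ictero_alba vs Eremo_vulgaris: 8
  Bracho_nigra vs Eremo_vulgaris: 4
The largest is 8, between Ictero_alba and Eremo_vulgaris.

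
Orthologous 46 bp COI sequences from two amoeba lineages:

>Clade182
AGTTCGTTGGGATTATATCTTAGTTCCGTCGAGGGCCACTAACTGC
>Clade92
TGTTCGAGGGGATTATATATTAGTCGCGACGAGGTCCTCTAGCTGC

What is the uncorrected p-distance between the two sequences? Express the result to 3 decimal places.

Differing sites — 1:A/T; 7:T/A; 8:T/G; 19:C/A; 25:T/C; 26:C/G; 29:T/A; 35:G/T; 38:A/T; 42:A/G.
There are 10 differences over 46 sites, so p = 10/46 = 0.217.

0.217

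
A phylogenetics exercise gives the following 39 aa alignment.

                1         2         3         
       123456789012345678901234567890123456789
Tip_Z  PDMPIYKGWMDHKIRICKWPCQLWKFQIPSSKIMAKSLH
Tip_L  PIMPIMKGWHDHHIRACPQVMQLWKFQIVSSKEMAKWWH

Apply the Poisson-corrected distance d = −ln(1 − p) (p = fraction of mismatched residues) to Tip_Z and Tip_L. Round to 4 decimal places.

Differing sites — 2:D/I; 6:Y/M; 10:M/H; 13:K/H; 16:I/A; 18:K/P; 19:W/Q; 20:P/V; 21:C/M; 29:P/V; 33:I/E; 37:S/W; 38:L/W.
p = 13/39 = 0.333333.
d = −ln(1 − 0.333333) = −ln(0.666667) = 0.4055.

0.4055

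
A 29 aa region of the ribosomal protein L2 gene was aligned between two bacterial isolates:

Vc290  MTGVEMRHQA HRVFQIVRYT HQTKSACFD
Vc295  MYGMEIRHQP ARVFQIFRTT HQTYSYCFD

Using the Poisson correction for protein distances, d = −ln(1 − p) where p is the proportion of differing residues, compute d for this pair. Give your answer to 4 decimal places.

0.3716

Mismatches occur at site 2 (T/Y), site 4 (V/M), site 6 (M/I), site 10 (A/P), site 11 (H/A), site 17 (V/F), site 19 (Y/T), site 24 (K/Y), site 26 (A/Y).
p = 9/29 = 0.310345.
d = −ln(1 − 0.310345) = −ln(0.689655) = 0.3716.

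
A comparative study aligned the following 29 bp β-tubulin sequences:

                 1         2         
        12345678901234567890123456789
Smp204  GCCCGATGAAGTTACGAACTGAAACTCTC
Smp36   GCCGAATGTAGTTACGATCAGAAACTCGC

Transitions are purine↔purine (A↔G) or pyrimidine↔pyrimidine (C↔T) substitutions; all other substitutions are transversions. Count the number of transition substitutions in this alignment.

1

Differing sites — 4:C/G (Tv); 5:G/A (Ti); 9:A/T (Tv); 18:A/T (Tv); 20:T/A (Tv); 28:T/G (Tv).
Of the 6 differences, 1 transition and 5 transversions, so the answer is 1.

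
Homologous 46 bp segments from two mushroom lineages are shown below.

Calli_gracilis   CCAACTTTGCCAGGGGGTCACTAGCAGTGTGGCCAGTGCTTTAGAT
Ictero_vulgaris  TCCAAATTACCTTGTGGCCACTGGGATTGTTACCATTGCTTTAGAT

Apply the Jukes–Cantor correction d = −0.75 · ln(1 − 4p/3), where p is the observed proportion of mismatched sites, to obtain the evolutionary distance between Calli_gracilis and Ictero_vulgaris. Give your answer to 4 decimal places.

Differing sites — 1:C/T; 3:A/C; 5:C/A; 6:T/A; 9:G/A; 12:A/T; 13:G/T; 15:G/T; 18:T/C; 23:A/G; 25:C/G; 27:G/T; 31:G/T; 32:G/A; 36:G/T.
p = 15/46 = 0.326087.
d = −0.75 · ln(1 − (4/3)·0.326087) = −0.75 · ln(0.565217) = −0.75 · (-0.570546) = 0.4279.

0.4279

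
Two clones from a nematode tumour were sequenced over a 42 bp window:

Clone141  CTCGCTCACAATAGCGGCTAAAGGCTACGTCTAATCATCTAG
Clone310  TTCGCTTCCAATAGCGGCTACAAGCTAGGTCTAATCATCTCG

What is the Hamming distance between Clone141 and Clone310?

7

Differing sites — 1:C/T; 7:C/T; 8:A/C; 21:A/C; 23:G/A; 28:C/G; 41:A/C.
That gives 7 mismatches out of 42 aligned sites, so the Hamming distance is 7.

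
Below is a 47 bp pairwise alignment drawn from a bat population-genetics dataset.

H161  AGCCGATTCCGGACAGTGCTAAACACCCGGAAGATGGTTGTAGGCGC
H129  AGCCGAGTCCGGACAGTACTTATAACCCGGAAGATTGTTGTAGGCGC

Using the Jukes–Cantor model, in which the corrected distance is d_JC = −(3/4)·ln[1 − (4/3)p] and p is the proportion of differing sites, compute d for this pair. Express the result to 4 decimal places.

Differing sites — 7:T/G; 18:G/A; 21:A/T; 23:A/T; 24:C/A; 36:G/T.
p = 6/47 = 0.127660.
d = −0.75 · ln(1 − (4/3)·0.127660) = −0.75 · ln(0.829787) = −0.75 · (-0.186586) = 0.1399.

0.1399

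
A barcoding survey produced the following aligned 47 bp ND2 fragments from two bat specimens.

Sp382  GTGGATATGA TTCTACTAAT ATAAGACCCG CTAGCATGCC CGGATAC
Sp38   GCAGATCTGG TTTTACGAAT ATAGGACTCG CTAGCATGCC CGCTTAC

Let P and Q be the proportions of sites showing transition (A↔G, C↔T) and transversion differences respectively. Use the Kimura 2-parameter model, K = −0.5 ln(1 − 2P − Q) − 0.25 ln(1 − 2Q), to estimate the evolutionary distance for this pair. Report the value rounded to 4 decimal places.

0.2547

Mismatches occur at site 2 (T/C, transition), site 3 (G/A, transition), site 7 (A/C, transversion), site 10 (A/G, transition), site 13 (C/T, transition), site 17 (T/G, transversion), site 24 (A/G, transition), site 28 (C/T, transition), site 43 (G/C, transversion), site 44 (A/T, transversion).
Of the 10 differences, 6 transitions and 4 transversions over 47 sites: P = 6/47 = 0.127660, Q = 4/47 = 0.085106.
d = −0.5·ln(0.659574) − 0.25·ln(0.829788) = −0.5·(-0.416161) − 0.25·(-0.186585) = 0.2547.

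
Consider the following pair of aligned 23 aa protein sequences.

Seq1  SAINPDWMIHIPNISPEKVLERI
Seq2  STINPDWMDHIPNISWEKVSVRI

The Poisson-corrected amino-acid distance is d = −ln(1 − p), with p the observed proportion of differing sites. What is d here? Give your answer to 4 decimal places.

Mismatches occur at site 2 (A→T), site 9 (I→D), site 16 (P→W), site 20 (L→S), site 21 (E→V).
p = 5/23 = 0.217391.
d = −ln(1 − 0.217391) = −ln(0.782609) = 0.2451.

0.2451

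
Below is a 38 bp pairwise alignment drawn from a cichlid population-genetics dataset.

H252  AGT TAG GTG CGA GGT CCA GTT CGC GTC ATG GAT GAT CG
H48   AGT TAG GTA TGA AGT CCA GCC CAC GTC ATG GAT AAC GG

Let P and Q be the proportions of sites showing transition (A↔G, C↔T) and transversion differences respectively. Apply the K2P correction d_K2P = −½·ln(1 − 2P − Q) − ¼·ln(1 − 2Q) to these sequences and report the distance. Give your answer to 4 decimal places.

0.3100

Differing sites — 9:G/A (Ti); 10:C/T (Ti); 13:G/A (Ti); 20:T/C (Ti); 21:T/C (Ti); 23:G/A (Ti); 34:G/A (Ti); 36:T/C (Ti); 37:C/G (Tv).
Of the 9 differences, 8 transitions and 1 transversion over 38 sites: P = 8/38 = 0.210526, Q = 1/38 = 0.026316.
d = −0.5·ln(0.552632) − 0.25·ln(0.947368) = −0.5·(-0.593063) − 0.25·(-0.054068) = 0.3100.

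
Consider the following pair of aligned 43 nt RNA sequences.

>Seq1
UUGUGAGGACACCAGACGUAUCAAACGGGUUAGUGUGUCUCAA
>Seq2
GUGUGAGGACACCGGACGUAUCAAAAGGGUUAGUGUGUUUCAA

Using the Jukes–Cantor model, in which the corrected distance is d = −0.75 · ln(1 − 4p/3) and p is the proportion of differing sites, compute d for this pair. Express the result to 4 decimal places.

0.0993

The sequences differ at positions 1 (U/G), 14 (A/G), 26 (C/A), 39 (C/U).
p = 4/43 = 0.093023.
d = −0.75 · ln(1 − (4/3)·0.093023) = −0.75 · ln(0.875969) = −0.75 · (-0.132425) = 0.0993.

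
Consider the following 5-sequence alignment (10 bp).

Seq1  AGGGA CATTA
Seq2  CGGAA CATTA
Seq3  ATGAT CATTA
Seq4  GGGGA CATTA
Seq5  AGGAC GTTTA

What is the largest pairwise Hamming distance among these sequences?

5

Pairwise Hamming distances:
  Seq1 vs Seq2: 2
  Seq1 vs Seq3: 3
  Seq1 vs Seq4: 1
  Seq1 vs Seq5: 4
  Seq2 vs Seq3: 3
  Seq2 vs Seq4: 2
  Seq2 vs Seq5: 4
  Seq3 vs Seq4: 4
  Seq3 vs Seq5: 4
  Seq4 vs Seq5: 5
The largest is 5, between Seq4 and Seq5.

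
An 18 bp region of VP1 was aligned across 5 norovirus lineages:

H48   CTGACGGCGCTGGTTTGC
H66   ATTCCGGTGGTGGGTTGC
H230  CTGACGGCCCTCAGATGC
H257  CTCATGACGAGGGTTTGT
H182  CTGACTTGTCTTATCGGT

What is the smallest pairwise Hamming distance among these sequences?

5

Pairwise Hamming distances:
  H48 vs H66: 6
  H48 vs H230: 5
  H48 vs H257: 6
  H48 vs H182: 9
  H66 vs H230: 9
  H66 vs H257: 10
  H66 vs H182: 14
  H230 vs H257: 11
  H230 vs H182: 9
  H257 vs H182: 12
The smallest is 5, between H48 and H230.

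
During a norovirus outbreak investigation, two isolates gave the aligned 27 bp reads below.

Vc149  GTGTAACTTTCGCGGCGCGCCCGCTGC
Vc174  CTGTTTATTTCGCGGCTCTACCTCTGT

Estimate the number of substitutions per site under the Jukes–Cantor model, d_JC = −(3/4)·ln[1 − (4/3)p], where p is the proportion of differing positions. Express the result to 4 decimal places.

0.4408

Mismatches occur at site 1 (G/C), site 5 (A/T), site 6 (A/T), site 7 (C/A), site 17 (G/T), site 19 (G/T), site 20 (C/A), site 23 (G/T), site 27 (C/T).
p = 9/27 = 0.333333.
d = −0.75 · ln(1 − (4/3)·0.333333) = −0.75 · ln(0.555556) = −0.75 · (-0.587786) = 0.4408.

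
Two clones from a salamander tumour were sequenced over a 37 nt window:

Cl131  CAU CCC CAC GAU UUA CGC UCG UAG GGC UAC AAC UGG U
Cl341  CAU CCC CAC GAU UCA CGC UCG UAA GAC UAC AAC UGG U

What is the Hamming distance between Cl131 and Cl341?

3

The sequences differ at positions 14 (U/C), 24 (G/A), 26 (G/A).
That gives 3 mismatches out of 37 aligned sites, so the Hamming distance is 3.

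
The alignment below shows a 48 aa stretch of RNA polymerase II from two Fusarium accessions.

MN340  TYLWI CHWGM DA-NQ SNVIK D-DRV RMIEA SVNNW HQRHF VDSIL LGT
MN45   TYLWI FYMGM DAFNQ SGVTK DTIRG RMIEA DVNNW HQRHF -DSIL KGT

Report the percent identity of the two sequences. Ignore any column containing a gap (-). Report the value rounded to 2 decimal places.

Excluding the 3 gap columns leaves 45 comparable sites.
Mismatches occur at site 6 (C/F), site 7 (H/Y), site 8 (W/M), site 17 (N/G), site 19 (I/T), site 23 (D/I), site 25 (V/G), site 31 (S/D), site 46 (L/K).
36 of the 45 comparable sites match, so the percent identity is 36/45 × 100 = 80.00%.

80.00%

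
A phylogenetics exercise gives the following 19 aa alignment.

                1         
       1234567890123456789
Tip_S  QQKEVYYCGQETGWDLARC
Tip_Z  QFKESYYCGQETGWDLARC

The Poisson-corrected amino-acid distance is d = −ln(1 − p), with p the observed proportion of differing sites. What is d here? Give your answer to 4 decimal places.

Mismatches occur at site 2 (Q/F), site 5 (V/S).
p = 2/19 = 0.105263.
d = −ln(1 − 0.105263) = −ln(0.894737) = 0.1112.

0.1112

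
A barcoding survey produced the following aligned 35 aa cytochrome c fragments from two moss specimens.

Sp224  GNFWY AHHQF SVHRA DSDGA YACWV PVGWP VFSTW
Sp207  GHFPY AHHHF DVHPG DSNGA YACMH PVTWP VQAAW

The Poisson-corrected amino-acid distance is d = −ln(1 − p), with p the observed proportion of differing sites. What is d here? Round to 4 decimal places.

0.4643

Differing sites — 2:N/H; 4:W/P; 9:Q/H; 11:S/D; 14:R/P; 15:A/G; 18:D/N; 24:W/M; 25:V/H; 28:G/T; 32:F/Q; 33:S/A; 34:T/A.
p = 13/35 = 0.371429.
d = −ln(1 − 0.371429) = −ln(0.628571) = 0.4643.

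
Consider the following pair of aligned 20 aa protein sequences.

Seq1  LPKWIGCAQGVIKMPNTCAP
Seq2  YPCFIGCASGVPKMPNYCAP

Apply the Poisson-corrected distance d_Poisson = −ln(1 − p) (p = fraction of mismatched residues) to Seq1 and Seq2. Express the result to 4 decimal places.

0.3567

Differing sites — 1:L/Y; 3:K/C; 4:W/F; 9:Q/S; 12:I/P; 17:T/Y.
p = 6/20 = 0.300000.
d = −ln(1 − 0.300000) = −ln(0.700000) = 0.3567.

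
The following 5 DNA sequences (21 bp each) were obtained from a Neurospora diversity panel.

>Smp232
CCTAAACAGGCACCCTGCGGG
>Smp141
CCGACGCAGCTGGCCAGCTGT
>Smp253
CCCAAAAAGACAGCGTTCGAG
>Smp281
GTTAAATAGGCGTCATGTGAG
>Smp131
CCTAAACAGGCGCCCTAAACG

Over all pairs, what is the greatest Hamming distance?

15

Pairwise Hamming distances:
  Smp232 vs Smp141: 10
  Smp232 vs Smp253: 7
  Smp232 vs Smp281: 8
  Smp232 vs Smp131: 5
  Smp141 vs Smp253: 13
  Smp141 vs Smp281: 15
  Smp141 vs Smp131: 12
  Smp253 vs Smp281: 10
  Smp253 vs Smp131: 10
  Smp281 vs Smp131: 9
The largest is 15, between Smp141 and Smp281.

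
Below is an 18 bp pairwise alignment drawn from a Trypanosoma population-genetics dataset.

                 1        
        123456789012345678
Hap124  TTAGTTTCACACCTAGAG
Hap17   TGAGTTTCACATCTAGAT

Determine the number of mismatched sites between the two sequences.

Mismatches occur at site 2 (T→G), site 12 (C→T), site 18 (G→T).
That gives 3 mismatches out of 18 aligned sites, so the Hamming distance is 3.

3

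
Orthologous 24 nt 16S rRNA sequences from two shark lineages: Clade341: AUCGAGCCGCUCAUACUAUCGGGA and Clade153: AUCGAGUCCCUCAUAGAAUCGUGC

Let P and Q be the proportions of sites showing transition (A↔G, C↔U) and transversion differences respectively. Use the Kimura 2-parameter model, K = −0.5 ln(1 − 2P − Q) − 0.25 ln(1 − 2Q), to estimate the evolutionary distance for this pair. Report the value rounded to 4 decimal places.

0.3072

Mismatches occur at site 7 (C/U, transition), site 9 (G/C, transversion), site 16 (C/G, transversion), site 17 (U/A, transversion), site 22 (G/U, transversion), site 24 (A/C, transversion).
Of the 6 differences, 1 transition and 5 transversions over 24 sites: P = 1/24 = 0.041667, Q = 5/24 = 0.208333.
d = −0.5·ln(0.708333) − 0.25·ln(0.583334) = −0.5·(-0.344841) − 0.25·(-0.538995) = 0.3072.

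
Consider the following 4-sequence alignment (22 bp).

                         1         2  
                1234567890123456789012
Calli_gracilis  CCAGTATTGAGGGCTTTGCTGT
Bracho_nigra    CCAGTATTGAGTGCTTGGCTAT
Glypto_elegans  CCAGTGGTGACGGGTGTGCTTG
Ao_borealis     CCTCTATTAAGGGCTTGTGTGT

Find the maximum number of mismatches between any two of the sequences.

13

Pairwise Hamming distances:
  Calli_gracilis vs Bracho_nigra: 3
  Calli_gracilis vs Glypto_elegans: 7
  Calli_gracilis vs Ao_borealis: 6
  Bracho_nigra vs Glypto_elegans: 9
  Bracho_nigra vs Ao_borealis: 7
  Glypto_elegans vs Ao_borealis: 13
The largest is 13, between Glypto_elegans and Ao_borealis.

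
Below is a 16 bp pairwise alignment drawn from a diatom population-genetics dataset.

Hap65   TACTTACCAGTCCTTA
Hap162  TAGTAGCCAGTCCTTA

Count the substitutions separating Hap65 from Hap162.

3

The sequences differ at positions 3 (C/G), 5 (T/A), 6 (A/G).
That gives 3 mismatches out of 16 aligned sites, so the Hamming distance is 3.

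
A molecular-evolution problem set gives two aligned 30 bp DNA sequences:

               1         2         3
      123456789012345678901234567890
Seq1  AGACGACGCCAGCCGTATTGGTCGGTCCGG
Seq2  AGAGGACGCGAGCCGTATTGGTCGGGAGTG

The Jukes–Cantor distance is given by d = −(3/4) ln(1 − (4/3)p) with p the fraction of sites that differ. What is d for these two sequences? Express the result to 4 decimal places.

0.2326

Mismatches occur at site 4 (C/G), site 10 (C/G), site 26 (T/G), site 27 (C/A), site 28 (C/G), site 29 (G/T).
p = 6/30 = 0.200000.
d = −0.75 · ln(1 − (4/3)·0.200000) = −0.75 · ln(0.733333) = −0.75 · (-0.310155) = 0.2326.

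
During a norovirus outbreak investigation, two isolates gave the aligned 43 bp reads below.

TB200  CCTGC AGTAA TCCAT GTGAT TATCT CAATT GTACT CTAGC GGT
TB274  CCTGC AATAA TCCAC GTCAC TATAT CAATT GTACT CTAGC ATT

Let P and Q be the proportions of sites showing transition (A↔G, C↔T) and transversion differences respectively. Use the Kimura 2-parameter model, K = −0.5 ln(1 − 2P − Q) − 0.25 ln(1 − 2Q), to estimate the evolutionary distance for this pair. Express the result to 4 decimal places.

0.1853

Mismatches occur at site 7 (G↔A, transition), site 15 (T↔C, transition), site 18 (G↔C, transversion), site 20 (T↔C, transition), site 24 (C↔A, transversion), site 41 (G↔A, transition), site 42 (G↔T, transversion).
Of the 7 differences, 4 transitions and 3 transversions over 43 sites: P = 4/43 = 0.093023, Q = 3/43 = 0.069767.
d = −0.5·ln(0.744187) − 0.25·ln(0.860466) = −0.5·(-0.295463) − 0.25·(-0.150281) = 0.1853.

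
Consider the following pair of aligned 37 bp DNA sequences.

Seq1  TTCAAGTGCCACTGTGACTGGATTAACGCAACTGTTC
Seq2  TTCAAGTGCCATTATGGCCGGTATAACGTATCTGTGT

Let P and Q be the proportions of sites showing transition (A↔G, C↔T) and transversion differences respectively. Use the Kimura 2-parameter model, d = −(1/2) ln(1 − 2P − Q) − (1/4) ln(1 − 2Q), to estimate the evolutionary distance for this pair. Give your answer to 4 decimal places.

0.3441

The sequences differ at positions 12 (C/T, transition), 14 (G/A, transition), 17 (A/G, transition), 19 (T/C, transition), 22 (A/T, transversion), 23 (T/A, transversion), 29 (C/T, transition), 31 (A/T, transversion), 36 (T/G, transversion), 37 (C/T, transition).
Of the 10 differences, 6 transitions and 4 transversions over 37 sites: P = 6/37 = 0.162162, Q = 4/37 = 0.108108.
d = −0.5·ln(0.567568) − 0.25·ln(0.783784) = −0.5·(-0.566395) − 0.25·(-0.243622) = 0.3441.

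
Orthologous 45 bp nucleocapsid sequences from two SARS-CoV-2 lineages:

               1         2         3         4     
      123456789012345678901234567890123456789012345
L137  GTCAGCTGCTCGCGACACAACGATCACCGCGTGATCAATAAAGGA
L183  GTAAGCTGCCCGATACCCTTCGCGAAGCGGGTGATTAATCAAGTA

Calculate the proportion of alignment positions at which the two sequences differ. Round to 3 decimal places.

Differing sites — 3:C/A; 10:T/C; 13:C/A; 14:G/T; 17:A/C; 19:A/T; 20:A/T; 23:A/C; 24:T/G; 25:C/A; 27:C/G; 30:C/G; 36:C/T; 40:A/C; 44:G/T.
There are 15 differences over 45 sites, so p = 15/45 = 0.333.

0.333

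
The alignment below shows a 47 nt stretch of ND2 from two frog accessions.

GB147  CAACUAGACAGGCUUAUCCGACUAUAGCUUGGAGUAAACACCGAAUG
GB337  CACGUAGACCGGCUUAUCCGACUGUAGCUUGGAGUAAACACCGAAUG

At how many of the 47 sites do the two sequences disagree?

4

The sequences differ at positions 3 (A/C), 4 (C/G), 10 (A/C), 24 (A/G).
That gives 4 mismatches out of 47 aligned sites, so the Hamming distance is 4.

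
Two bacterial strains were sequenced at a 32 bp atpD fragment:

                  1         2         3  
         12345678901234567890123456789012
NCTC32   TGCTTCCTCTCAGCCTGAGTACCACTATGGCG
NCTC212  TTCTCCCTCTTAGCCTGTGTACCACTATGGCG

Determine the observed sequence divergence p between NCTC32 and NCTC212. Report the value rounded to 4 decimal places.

Differing sites — 2:G/T; 5:T/C; 11:C/T; 18:A/T.
There are 4 differences over 32 sites, so p = 4/32 = 0.1250.

0.1250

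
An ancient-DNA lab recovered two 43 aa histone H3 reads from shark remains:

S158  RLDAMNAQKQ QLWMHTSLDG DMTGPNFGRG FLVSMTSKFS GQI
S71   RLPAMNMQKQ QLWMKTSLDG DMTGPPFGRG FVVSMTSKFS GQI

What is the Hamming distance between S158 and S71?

Differing sites — 3:D/P; 7:A/M; 15:H/K; 26:N/P; 32:L/V.
That gives 5 mismatches out of 43 aligned sites, so the Hamming distance is 5.

5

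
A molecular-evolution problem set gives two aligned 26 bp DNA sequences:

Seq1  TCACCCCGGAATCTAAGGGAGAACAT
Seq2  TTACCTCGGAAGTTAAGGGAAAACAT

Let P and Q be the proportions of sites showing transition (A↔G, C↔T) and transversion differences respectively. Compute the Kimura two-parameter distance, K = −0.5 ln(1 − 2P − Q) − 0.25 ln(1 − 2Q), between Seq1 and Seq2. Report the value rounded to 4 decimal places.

0.2325

The sequences differ at positions 2 (C/T, transition), 6 (C/T, transition), 12 (T/G, transversion), 13 (C/T, transition), 21 (G/A, transition).
Of the 5 differences, 4 transitions and 1 transversion over 26 sites: P = 4/26 = 0.153846, Q = 1/26 = 0.038462.
d = −0.5·ln(0.653846) − 0.25·ln(0.923076) = −0.5·(-0.424883) − 0.25·(-0.080044) = 0.2325.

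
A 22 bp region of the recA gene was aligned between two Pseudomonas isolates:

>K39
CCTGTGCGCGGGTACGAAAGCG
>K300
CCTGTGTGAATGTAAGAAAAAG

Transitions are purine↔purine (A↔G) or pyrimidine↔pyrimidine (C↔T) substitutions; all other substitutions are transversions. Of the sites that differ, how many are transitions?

Mismatches occur at site 7 (C↔T, transition), site 9 (C↔A, transversion), site 10 (G↔A, transition), site 11 (G↔T, transversion), site 15 (C↔A, transversion), site 20 (G↔A, transition), site 21 (C↔A, transversion).
Of the 7 differences, 3 transitions and 4 transversions, so the answer is 3.

3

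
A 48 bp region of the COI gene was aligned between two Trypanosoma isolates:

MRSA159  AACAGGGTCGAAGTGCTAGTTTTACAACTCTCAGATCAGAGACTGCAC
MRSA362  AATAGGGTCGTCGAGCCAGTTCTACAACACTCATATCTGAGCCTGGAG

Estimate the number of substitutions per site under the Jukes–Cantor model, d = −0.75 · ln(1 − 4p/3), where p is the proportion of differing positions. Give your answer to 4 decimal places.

The sequences differ at positions 3 (C/T), 11 (A/T), 12 (A/C), 14 (T/A), 17 (T/C), 22 (T/C), 29 (T/A), 34 (G/T), 38 (A/T), 42 (A/C), 46 (C/G), 48 (C/G).
p = 12/48 = 0.250000.
d = −0.75 · ln(1 − (4/3)·0.250000) = −0.75 · ln(0.666667) = −0.75 · (-0.405465) = 0.3041.

0.3041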